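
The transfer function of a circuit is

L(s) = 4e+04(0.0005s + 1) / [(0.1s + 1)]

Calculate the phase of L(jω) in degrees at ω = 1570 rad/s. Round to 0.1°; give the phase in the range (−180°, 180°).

At ω = 1570 rad/s:
zero (1 + j1570·0.0005) = 1 + j0.785 → |·| ≈ 1.2713, ∠ ≈ 38.13°
pole (1 + j1570·0.1) = 1 + j157 → |·| ≈ 157, ∠ ≈ 89.64°
∠L = (38.13°) − (89.64°) = -51.51°

-51.5°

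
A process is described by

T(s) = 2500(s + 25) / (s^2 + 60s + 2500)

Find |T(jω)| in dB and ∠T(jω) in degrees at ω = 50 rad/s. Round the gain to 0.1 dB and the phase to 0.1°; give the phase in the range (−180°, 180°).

At s = jω = j50:
zero (s+25): 25 + j50 → |·| = √(25²+50²) = √3125 ≈ 55.902, ∠ = arctan(50/25) ≈ 63.43°
quadratic: (j50)² + 60·j50 + 2500 = 0 + j3000 → |·| ≈ 3000, ∠ ≈ 90.00°
|T| = 2500 · 55.902 / 3000 ≈ 46.585
Gain = 20 log₁₀(46.585) ≈ 33.36 dB
∠T = 63.43° − 90.00° = -26.57°

33.4 dB, -26.6°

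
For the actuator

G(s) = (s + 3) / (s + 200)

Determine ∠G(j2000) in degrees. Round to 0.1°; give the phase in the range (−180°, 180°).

Substitute s = j2000:
Numerator: (j2000) + 3 = 3 + j2000
Denominator: (j2000) + 200 = 200 + j2000
|N| = √(3² + 2000²) ≈ 2000, ∠N ≈ 89.91°
|D| = √(200² + 2000²) ≈ 2010, ∠D ≈ 84.29°
∠G = 89.91° − 84.29° = 5.62°

5.6°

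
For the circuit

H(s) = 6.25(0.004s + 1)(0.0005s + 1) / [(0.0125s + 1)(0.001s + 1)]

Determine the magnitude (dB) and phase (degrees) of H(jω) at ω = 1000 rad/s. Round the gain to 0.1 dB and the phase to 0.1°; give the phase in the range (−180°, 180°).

4.2 dB, -27.9°

At ω = 1000 rad/s:
zero (1 + j1000·0.004) = 1 + j4 → |·| ≈ 4.1231, ∠ ≈ 75.96°
zero (1 + j1000·0.0005) = 1 + j0.5 → |·| ≈ 1.118, ∠ ≈ 26.57°
pole (1 + j1000·0.0125) = 1 + j12.5 → |·| ≈ 12.54, ∠ ≈ 85.43°
pole (1 + j1000·0.001) = 1 + j1 → |·| ≈ 1.4142, ∠ ≈ 45.00°
|H| = 6.25 · 4.1231 · 1.118 / (12.54 · 1.4142) ≈ 1.6246
Gain = 20 log₁₀(1.6246) ≈ 4.21 dB
∠H = (75.96° + 26.57°) − (85.43° + 45.00°) = -27.90°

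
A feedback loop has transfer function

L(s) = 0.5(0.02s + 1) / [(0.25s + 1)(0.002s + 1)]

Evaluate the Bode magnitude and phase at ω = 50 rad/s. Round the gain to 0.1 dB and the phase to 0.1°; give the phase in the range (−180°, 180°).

At ω = 50 rad/s:
zero (1 + j50·0.02) = 1 + j1 → |·| ≈ 1.4142, ∠ ≈ 45.00°
pole (1 + j50·0.25) = 1 + j12.5 → |·| ≈ 12.54, ∠ ≈ 85.43°
pole (1 + j50·0.002) = 1 + j0.1 → |·| ≈ 1.005, ∠ ≈ 5.71°
|L| = 0.5 · 1.4142 / (12.54 · 1.005) ≈ 0.056107
Gain = 20 log₁₀(0.056107) ≈ -25.02 dB
∠L = (45.00°) − (85.43° + 5.71°) = -46.14°

-25.0 dB, -46.1°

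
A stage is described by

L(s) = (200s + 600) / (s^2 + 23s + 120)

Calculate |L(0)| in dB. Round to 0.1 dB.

L(0) = 600 / 120 = 5
20 log₁₀(5) ≈ 13.98 dB

14.0 dB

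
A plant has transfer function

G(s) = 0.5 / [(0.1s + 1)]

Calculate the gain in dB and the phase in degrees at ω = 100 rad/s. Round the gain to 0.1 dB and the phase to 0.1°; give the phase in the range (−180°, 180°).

At ω = 100 rad/s:
pole (1 + j100·0.1) = 1 + j10 → |·| ≈ 10.05, ∠ ≈ 84.29°
|G| = 0.5 · 1 / (10.05) ≈ 0.049751
Gain = 20 log₁₀(0.049751) ≈ -26.06 dB
∠G = (0°) − (84.29°) = -84.29°

-26.1 dB, -84.3°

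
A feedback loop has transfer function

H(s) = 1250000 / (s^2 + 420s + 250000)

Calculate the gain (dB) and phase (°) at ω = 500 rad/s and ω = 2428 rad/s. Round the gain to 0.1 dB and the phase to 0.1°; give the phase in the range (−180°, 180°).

At s = jω = j500:
quadratic: (j500)² + 420·j500 + 250000 = 0 + j210000 → |·| ≈ 2.1e+05, ∠ ≈ 90.00°
|H| = 1250000 / 2.1e+05 ≈ 5.9524
Gain = 20 log₁₀(5.9524) ≈ 15.49 dB
∠H = 0.00° − 90.00° = -90.00°

At s = jω = j2428:
quadratic: (j2428)² + 420·j2428 + 250000 = -5645184 + j1019760 → |·| ≈ 5.7366e+06, ∠ ≈ 169.76°
|H| = 1250000 / 5.7366e+06 ≈ 0.2179
Gain = 20 log₁₀(0.2179) ≈ -13.23 dB
∠H = 0.00° − 169.76° = -169.76°

ω = 500: 15.5 dB, -90.0°; ω = 2428: -13.2 dB, -169.8°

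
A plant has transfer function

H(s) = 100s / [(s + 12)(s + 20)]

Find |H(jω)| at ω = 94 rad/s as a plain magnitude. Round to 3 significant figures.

At s = jω = j94:
zero at origin: s = j94 → |·| = 94, ∠ = 90.00°
pole (s+12): 12 + j94 → |·| = √(12²+94²) = √8980 ≈ 94.763, ∠ = arctan(94/12) ≈ 82.72°
pole (s+20): 20 + j94 → |·| = √(20²+94²) = √9236 ≈ 96.104, ∠ = arctan(94/20) ≈ 77.99°
|H| = 100 · 94 / 9107.1 ≈ 1.0322

1.03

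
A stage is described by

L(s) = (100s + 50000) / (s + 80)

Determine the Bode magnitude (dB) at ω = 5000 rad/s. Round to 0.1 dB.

40.0 dB

Substitute s = j5000:
Numerator: 100(j5000) + 50000 = 50000 + j500000
Denominator: (j5000) + 80 = 80 + j5000
|N| = √(50000² + 500000²) ≈ 5.0249e+05, ∠N ≈ 84.29°
|D| = √(80² + 5000²) ≈ 5000.6, ∠D ≈ 89.08°
|L| = 5.0249e+05 / 5000.6 ≈ 100.49
Gain = 20 log₁₀(100.49) ≈ 40.04 dB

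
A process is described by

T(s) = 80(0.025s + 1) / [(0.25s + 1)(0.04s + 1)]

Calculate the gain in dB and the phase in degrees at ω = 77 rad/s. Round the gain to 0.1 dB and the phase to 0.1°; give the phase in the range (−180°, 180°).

At ω = 77 rad/s:
zero (1 + j77·0.025) = 1 + j1.925 → |·| ≈ 2.1692, ∠ ≈ 62.55°
pole (1 + j77·0.25) = 1 + j19.25 → |·| ≈ 19.276, ∠ ≈ 87.03°
pole (1 + j77·0.04) = 1 + j3.08 → |·| ≈ 3.2383, ∠ ≈ 72.01°
|T| = 80 · 2.1692 / (19.276 · 3.2383) ≈ 2.7801
Gain = 20 log₁₀(2.7801) ≈ 8.88 dB
∠T = (62.55°) − (87.03° + 72.01°) = -96.49°

8.9 dB, -96.5°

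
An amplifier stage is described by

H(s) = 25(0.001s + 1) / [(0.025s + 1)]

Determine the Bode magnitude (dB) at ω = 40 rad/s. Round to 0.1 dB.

25.0 dB

At ω = 40 rad/s:
zero (1 + j40·0.001) = 1 + j0.04 → |·| ≈ 1.0008, ∠ ≈ 2.29°
pole (1 + j40·0.025) = 1 + j1 → |·| ≈ 1.4142, ∠ ≈ 45.00°
|H| = 25 · 1.0008 / (1.4142) ≈ 17.692
Gain = 20 log₁₀(17.692) ≈ 24.96 dB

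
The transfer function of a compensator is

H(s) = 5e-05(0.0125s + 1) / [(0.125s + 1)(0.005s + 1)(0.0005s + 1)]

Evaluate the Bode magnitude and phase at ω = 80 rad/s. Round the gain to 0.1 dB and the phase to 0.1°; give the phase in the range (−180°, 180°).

-103.7 dB, -63.4°

At ω = 80 rad/s:
zero (1 + j80·0.0125) = 1 + j1 → |·| ≈ 1.4142, ∠ ≈ 45.00°
pole (1 + j80·0.125) = 1 + j10 → |·| ≈ 10.05, ∠ ≈ 84.29°
pole (1 + j80·0.005) = 1 + j0.4 → |·| ≈ 1.077, ∠ ≈ 21.80°
pole (1 + j80·0.0005) = 1 + j0.04 → |·| ≈ 1.0008, ∠ ≈ 2.29°
|H| = 5e-05 · 1.4142 / (10.05 · 1.077 · 1.0008) ≈ 6.5276e-06
Gain = 20 log₁₀(6.5276e-06) ≈ -103.70 dB
∠H = (45.00°) − (84.29° + 21.80° + 2.29°) = -63.38°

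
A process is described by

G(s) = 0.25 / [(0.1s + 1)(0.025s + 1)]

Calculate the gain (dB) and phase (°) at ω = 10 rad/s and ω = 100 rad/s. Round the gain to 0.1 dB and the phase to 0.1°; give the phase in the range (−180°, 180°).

ω = 10: -15.3 dB, -59.0°; ω = 100: -40.7 dB, -152.5°

At ω = 10 rad/s:
pole (1 + j10·0.1) = 1 + j1 → |·| ≈ 1.4142, ∠ ≈ 45.00°
pole (1 + j10·0.025) = 1 + j0.25 → |·| ≈ 1.0308, ∠ ≈ 14.04°
|G| = 0.25 · 1 / (1.4142 · 1.0308) ≈ 0.1715
Gain = 20 log₁₀(0.1715) ≈ -15.31 dB
∠G = (0°) − (45.00° + 14.04°) = -59.04°

At ω = 100 rad/s:
pole (1 + j100·0.1) = 1 + j10 → |·| ≈ 10.05, ∠ ≈ 84.29°
pole (1 + j100·0.025) = 1 + j2.5 → |·| ≈ 2.6926, ∠ ≈ 68.20°
|G| = 0.25 · 1 / (10.05 · 2.6926) ≈ 0.0092385
Gain = 20 log₁₀(0.0092385) ≈ -40.69 dB
∠G = (0°) − (84.29° + 68.20°) = -152.49°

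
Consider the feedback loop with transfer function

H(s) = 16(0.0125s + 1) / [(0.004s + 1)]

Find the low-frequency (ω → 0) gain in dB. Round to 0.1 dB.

H(0) = 16 · 1 / 1 = 16
20 log₁₀(16) ≈ 24.08 dB

24.1 dB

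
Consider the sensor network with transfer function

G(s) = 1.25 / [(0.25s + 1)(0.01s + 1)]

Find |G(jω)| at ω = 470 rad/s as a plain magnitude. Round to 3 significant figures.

At ω = 470 rad/s:
pole (1 + j470·0.25) = 1 + j117.5 → |·| ≈ 117.5, ∠ ≈ 89.51°
pole (1 + j470·0.01) = 1 + j4.7 → |·| ≈ 4.8052, ∠ ≈ 77.99°
|G| = 1.25 · 1 / (117.5 · 4.8052) ≈ 0.0022139

0.00221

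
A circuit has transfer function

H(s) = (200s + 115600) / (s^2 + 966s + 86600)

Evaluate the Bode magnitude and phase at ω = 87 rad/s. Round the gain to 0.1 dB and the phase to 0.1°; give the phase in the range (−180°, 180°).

Substitute s = j87:
Numerator: 200(j87) + 115600 = 115600 + j17400
Denominator: (j87)^2 + 966(j87) + 86600 = 79031 + j84042
|N| = √(115600² + 17400²) ≈ 1.169e+05, ∠N ≈ 8.56°
|D| = √(79031² + 84042²) ≈ 1.1536e+05, ∠D ≈ 46.76°
|H| = 1.169e+05 / 1.1536e+05 ≈ 1.0133
Gain = 20 log₁₀(1.0133) ≈ 0.11 dB
∠H = 8.56° − 46.76° = -38.20°

0.1 dB, -38.2°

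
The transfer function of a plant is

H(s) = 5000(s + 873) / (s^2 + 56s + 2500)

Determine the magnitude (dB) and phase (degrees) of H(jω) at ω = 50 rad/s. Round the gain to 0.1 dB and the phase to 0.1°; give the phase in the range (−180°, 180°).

63.9 dB, -86.7°

At s = jω = j50:
zero (s+873): 873 + j50 → |·| = √(873²+50²) = √764629 ≈ 874.43, ∠ = arctan(50/873) ≈ 3.28°
quadratic: (j50)² + 56·j50 + 2500 = 0 + j2800 → |·| ≈ 2800, ∠ ≈ 90.00°
|H| = 5000 · 874.43 / 2800 ≈ 1561.5
Gain = 20 log₁₀(1561.5) ≈ 63.87 dB
∠H = 3.28° − 90.00° = -86.72°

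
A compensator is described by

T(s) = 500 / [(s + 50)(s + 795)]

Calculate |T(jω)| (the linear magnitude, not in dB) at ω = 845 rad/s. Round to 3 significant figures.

At s = jω = j845:
pole (s+50): 50 + j845 → |·| = √(50²+845²) = √716525 ≈ 846.48, ∠ = arctan(845/50) ≈ 86.61°
pole (s+795): 795 + j845 → |·| = √(795²+845²) = √1346050 ≈ 1160.2, ∠ = arctan(845/795) ≈ 46.75°
|T| = 500 / 9.8209e+05 ≈ 0.00050912

0.000509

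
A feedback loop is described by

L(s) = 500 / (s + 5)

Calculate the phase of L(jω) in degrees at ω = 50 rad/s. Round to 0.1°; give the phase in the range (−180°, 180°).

-84.3°

At s = jω = j50:
pole (s+5): 5 + j50 → |·| = √(5²+50²) = √2525 ≈ 50.249, ∠ = arctan(50/5) ≈ 84.29°
∠L = 0.00° − 84.29° = -84.29°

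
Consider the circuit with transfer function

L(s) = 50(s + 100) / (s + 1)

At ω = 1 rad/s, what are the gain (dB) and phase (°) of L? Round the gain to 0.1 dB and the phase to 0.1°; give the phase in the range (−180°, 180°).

At s = jω = j1:
zero (s+100): 100 + j1 → |·| = √(100²+1²) = √10001 ≈ 100, ∠ = arctan(1/100) ≈ 0.57°
pole (s+1): 1 + j1 → |·| = √(1²+1²) = √2 ≈ 1.4142, ∠ = arctan(1/1) ≈ 45.00°
|L| = 50 · 100 / 1.4142 ≈ 3535.6
Gain = 20 log₁₀(3535.6) ≈ 70.97 dB
∠L = 0.57° − 45.00° = -44.43°

71.0 dB, -44.4°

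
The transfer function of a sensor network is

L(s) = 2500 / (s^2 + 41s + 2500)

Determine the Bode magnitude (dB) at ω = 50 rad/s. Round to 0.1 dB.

At s = jω = j50:
quadratic: (j50)² + 41·j50 + 2500 = 0 + j2050 → |·| ≈ 2050, ∠ ≈ 90.00°
|L| = 2500 / 2050 ≈ 1.2195
Gain = 20 log₁₀(1.2195) ≈ 1.72 dB

1.7 dB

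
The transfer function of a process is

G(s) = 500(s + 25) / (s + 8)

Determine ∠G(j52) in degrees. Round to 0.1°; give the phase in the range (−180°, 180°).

-16.9°

At s = jω = j52:
zero (s+25): 25 + j52 → |·| = √(25²+52²) = √3329 ≈ 57.697, ∠ = arctan(52/25) ≈ 64.32°
pole (s+8): 8 + j52 → |·| = √(8²+52²) = √2768 ≈ 52.612, ∠ = arctan(52/8) ≈ 81.25°
∠G = 64.32° − 81.25° = -16.93°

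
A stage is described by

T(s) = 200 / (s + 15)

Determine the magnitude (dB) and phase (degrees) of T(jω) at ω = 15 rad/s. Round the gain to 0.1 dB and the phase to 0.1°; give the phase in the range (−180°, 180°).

At s = jω = j15:
pole (s+15): 15 + j15 → |·| = √(15²+15²) = √450 ≈ 21.213, ∠ = arctan(15/15) ≈ 45.00°
|T| = 200 / 21.213 ≈ 9.4282
Gain = 20 log₁₀(9.4282) ≈ 19.49 dB
∠T = 0.00° − 45.00° = -45.00°

19.5 dB, -45.0°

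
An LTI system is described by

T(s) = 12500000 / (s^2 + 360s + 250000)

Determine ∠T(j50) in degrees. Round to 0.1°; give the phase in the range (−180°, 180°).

At s = jω = j50:
quadratic: (j50)² + 360·j50 + 250000 = 247500 + j18000 → |·| ≈ 2.4815e+05, ∠ ≈ 4.16°
∠T = 0.00° − 4.16° = -4.16°

-4.2°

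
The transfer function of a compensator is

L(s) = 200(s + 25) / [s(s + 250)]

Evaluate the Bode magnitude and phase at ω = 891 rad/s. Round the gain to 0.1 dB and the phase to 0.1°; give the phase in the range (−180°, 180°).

At s = jω = j891:
zero (s+25): 25 + j891 → |·| = √(25²+891²) = √794506 ≈ 891.35, ∠ = arctan(891/25) ≈ 88.39°
pole (s+250): 250 + j891 → |·| = √(250²+891²) = √856381 ≈ 925.41, ∠ = arctan(891/250) ≈ 74.33°
pole at origin: |s| = 891, ∠ = 90.00° (in denominator)
|L| = 200 · 891.35 / 8.2454e+05 ≈ 0.21621
Gain = 20 log₁₀(0.21621) ≈ -13.30 dB
∠L = 88.39° − 164.33° = -75.94°

-13.3 dB, -75.9°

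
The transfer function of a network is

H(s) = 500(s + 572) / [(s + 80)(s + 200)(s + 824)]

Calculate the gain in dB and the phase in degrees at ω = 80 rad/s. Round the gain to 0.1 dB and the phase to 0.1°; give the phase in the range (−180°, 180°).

-36.9 dB, -64.4°

At s = jω = j80:
zero (s+572): 572 + j80 → |·| = √(572²+80²) = √333584 ≈ 577.57, ∠ = arctan(80/572) ≈ 7.96°
pole (s+80): 80 + j80 → |·| = √(80²+80²) = √12800 ≈ 113.14, ∠ = arctan(80/80) ≈ 45.00°
pole (s+200): 200 + j80 → |·| = √(200²+80²) = √46400 ≈ 215.41, ∠ = arctan(80/200) ≈ 21.80°
pole (s+824): 824 + j80 → |·| = √(824²+80²) = √685376 ≈ 827.87, ∠ = arctan(80/824) ≈ 5.55°
|H| = 500 · 577.57 / 2.0176e+07 ≈ 0.014313
Gain = 20 log₁₀(0.014313) ≈ -36.89 dB
∠H = 7.96° − 72.35° = -64.39°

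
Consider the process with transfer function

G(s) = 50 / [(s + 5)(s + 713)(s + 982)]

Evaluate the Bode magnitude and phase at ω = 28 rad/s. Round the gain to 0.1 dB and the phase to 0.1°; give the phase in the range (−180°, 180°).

-112.0 dB, -83.8°

At s = jω = j28:
pole (s+5): 5 + j28 → |·| = √(5²+28²) = √809 ≈ 28.443, ∠ = arctan(28/5) ≈ 79.88°
pole (s+713): 713 + j28 → |·| = √(713²+28²) = √509153 ≈ 713.55, ∠ = arctan(28/713) ≈ 2.25°
pole (s+982): 982 + j28 → |·| = √(982²+28²) = √965108 ≈ 982.4, ∠ = arctan(28/982) ≈ 1.63°
|G| = 50 / 1.9938e+07 ≈ 2.5078e-06
Gain = 20 log₁₀(2.5078e-06) ≈ -112.01 dB
∠G = 0.00° − 83.76° = -83.76°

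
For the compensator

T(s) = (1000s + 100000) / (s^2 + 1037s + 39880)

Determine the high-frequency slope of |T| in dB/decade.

-20 dB/decade

Each pole contributes −20 dB/decade at high frequency; each zero contributes +20 dB/decade.
Net: 1 zero(s) − 2 pole(s) → -20 dB/decade.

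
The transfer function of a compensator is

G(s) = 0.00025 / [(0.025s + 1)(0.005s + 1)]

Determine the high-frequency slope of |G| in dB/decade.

-40 dB/decade

Each pole contributes −20 dB/decade at high frequency; each zero contributes +20 dB/decade.
Net: 0 zero(s) − 2 pole(s) → -40 dB/decade.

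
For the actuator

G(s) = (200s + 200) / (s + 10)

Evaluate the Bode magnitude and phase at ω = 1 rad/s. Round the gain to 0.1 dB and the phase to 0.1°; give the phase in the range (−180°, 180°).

29.0 dB, 39.3°

Substitute s = j1:
Numerator: 200(j1) + 200 = 200 + j200
Denominator: (j1) + 10 = 10 + j1
|N| = √(200² + 200²) ≈ 282.84, ∠N ≈ 45.00°
|D| = √(10² + 1²) ≈ 10.05, ∠D ≈ 5.71°
|G| = 282.84 / 10.05 ≈ 28.143
Gain = 20 log₁₀(28.143) ≈ 28.99 dB
∠G = 45.00° − 5.71° = 39.29°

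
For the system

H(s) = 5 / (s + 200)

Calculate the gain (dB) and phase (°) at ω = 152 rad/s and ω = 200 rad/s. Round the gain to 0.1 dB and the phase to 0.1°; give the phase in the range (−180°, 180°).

ω = 152: -34.0 dB, -37.2°; ω = 200: -35.1 dB, -45.0°

Substitute s = j152:
Numerator: 5 = 5 + j0
Denominator: (j152) + 200 = 200 + j152
|N| = √(5² + 0²) ≈ 5, ∠N ≈ 0.00°
|D| = √(200² + 152²) ≈ 251.21, ∠D ≈ 37.23°
|H| = 5 / 251.21 ≈ 0.019904
Gain = 20 log₁₀(0.019904) ≈ -34.02 dB
∠H = 0.00° − 37.23° = -37.23°

Substitute s = j200:
Numerator: 5 = 5 + j0
Denominator: (j200) + 200 = 200 + j200
|N| = √(5² + 0²) ≈ 5, ∠N ≈ 0.00°
|D| = √(200² + 200²) ≈ 282.84, ∠D ≈ 45.00°
|H| = 5 / 282.84 ≈ 0.017678
Gain = 20 log₁₀(0.017678) ≈ -35.05 dB
∠H = 0.00° − 45.00° = -45.00°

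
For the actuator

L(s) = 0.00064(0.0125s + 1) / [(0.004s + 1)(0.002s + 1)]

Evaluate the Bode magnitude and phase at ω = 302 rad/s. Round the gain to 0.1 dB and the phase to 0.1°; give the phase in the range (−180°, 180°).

At ω = 302 rad/s:
zero (1 + j302·0.0125) = 1 + j3.775 → |·| ≈ 3.9052, ∠ ≈ 75.16°
pole (1 + j302·0.004) = 1 + j1.208 → |·| ≈ 1.5682, ∠ ≈ 50.38°
pole (1 + j302·0.002) = 1 + j0.604 → |·| ≈ 1.1683, ∠ ≈ 31.13°
|L| = 0.00064 · 3.9052 / (1.5682 · 1.1683) ≈ 0.0013642
Gain = 20 log₁₀(0.0013642) ≈ -57.30 dB
∠L = (75.16°) − (50.38° + 31.13°) = -6.35°

-57.3 dB, -6.4°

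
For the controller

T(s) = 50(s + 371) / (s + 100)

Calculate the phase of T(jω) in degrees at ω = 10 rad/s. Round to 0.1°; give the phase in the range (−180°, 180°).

At s = jω = j10:
zero (s+371): 371 + j10 → |·| = √(371²+10²) = √137741 ≈ 371.13, ∠ = arctan(10/371) ≈ 1.54°
pole (s+100): 100 + j10 → |·| = √(100²+10²) = √10100 ≈ 100.5, ∠ = arctan(10/100) ≈ 5.71°
∠T = 1.54° − 5.71° = -4.17°

-4.2°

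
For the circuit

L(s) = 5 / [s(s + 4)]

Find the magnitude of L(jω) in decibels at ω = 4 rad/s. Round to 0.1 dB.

At s = jω = j4:
pole (s+4): 4 + j4 → |·| = √(4²+4²) = √32 ≈ 5.6569, ∠ = arctan(4/4) ≈ 45.00°
pole at origin: |s| = 4, ∠ = 90.00° (in denominator)
|L| = 5 / 22.628 ≈ 0.22097
Gain = 20 log₁₀(0.22097) ≈ -13.11 dB

-13.1 dB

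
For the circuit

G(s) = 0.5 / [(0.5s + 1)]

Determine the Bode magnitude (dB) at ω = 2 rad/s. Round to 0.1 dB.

-9.0 dB

At ω = 2 rad/s:
pole (1 + j2·0.5) = 1 + j1 → |·| ≈ 1.4142, ∠ ≈ 45.00°
|G| = 0.5 · 1 / (1.4142) ≈ 0.35356
Gain = 20 log₁₀(0.35356) ≈ -9.03 dB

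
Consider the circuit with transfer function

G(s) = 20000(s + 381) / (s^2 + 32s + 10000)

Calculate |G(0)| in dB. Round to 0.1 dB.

G(0) = 20000·381 / 10000 = 762
20 log₁₀(762) ≈ 57.64 dB

57.6 dB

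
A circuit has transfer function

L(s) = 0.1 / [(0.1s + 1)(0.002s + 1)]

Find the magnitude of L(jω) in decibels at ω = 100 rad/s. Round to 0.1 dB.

-40.2 dB

At ω = 100 rad/s:
pole (1 + j100·0.1) = 1 + j10 → |·| ≈ 10.05, ∠ ≈ 84.29°
pole (1 + j100·0.002) = 1 + j0.2 → |·| ≈ 1.0198, ∠ ≈ 11.31°
|L| = 0.1 · 1 / (10.05 · 1.0198) ≈ 0.0097571
Gain = 20 log₁₀(0.0097571) ≈ -40.21 dB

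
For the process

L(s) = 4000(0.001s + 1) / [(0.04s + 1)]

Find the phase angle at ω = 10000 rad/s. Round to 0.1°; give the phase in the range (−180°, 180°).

At ω = 10000 rad/s:
zero (1 + j10000·0.001) = 1 + j10 → |·| ≈ 10.05, ∠ ≈ 84.29°
pole (1 + j10000·0.04) = 1 + j400 → |·| ≈ 400, ∠ ≈ 89.86°
∠L = (84.29°) − (89.86°) = -5.57°

-5.6°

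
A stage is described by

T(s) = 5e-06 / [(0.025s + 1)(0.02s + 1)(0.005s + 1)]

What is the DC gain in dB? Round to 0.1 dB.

T(0) = 5e-06 · 1 / 1 = 5e-06
20 log₁₀(5e-06) ≈ -106.02 dB

-106.0 dB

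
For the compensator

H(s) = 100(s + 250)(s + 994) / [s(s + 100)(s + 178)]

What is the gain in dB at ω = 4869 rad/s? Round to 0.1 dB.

At s = jω = j4869:
zero (s+250): 250 + j4869 → |·| = √(250²+4869²) = √23769661 ≈ 4875.4, ∠ = arctan(4869/250) ≈ 87.06°
zero (s+994): 994 + j4869 → |·| = √(994²+4869²) = √24695197 ≈ 4969.4, ∠ = arctan(4869/994) ≈ 78.46°
pole (s+100): 100 + j4869 → |·| = √(100²+4869²) = √23717161 ≈ 4870, ∠ = arctan(4869/100) ≈ 88.82°
pole (s+178): 178 + j4869 → |·| = √(178²+4869²) = √23738845 ≈ 4872.3, ∠ = arctan(4869/178) ≈ 87.91°
pole at origin: |s| = 4869, ∠ = 90.00° (in denominator)
|H| = 100 · 2.4228e+07 / 1.1553e+11 ≈ 0.020971
Gain = 20 log₁₀(0.020971) ≈ -33.57 dB

-33.6 dB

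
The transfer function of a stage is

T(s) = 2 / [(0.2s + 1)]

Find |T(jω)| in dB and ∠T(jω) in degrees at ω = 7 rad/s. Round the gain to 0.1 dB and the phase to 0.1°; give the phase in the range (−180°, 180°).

At ω = 7 rad/s:
pole (1 + j7·0.2) = 1 + j1.4 → |·| ≈ 1.7205, ∠ ≈ 54.46°
|T| = 2 · 1 / (1.7205) ≈ 1.1625
Gain = 20 log₁₀(1.1625) ≈ 1.31 dB
∠T = (0°) − (54.46°) = -54.46°

1.3 dB, -54.5°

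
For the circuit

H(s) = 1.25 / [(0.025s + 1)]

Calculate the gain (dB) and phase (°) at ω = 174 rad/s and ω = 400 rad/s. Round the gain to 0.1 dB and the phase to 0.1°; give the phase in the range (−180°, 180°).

ω = 174: -11.1 dB, -77.1°; ω = 400: -18.1 dB, -84.3°

At ω = 174 rad/s:
pole (1 + j174·0.025) = 1 + j4.35 → |·| ≈ 4.4635, ∠ ≈ 77.05°
|H| = 1.25 · 1 / (4.4635) ≈ 0.28005
Gain = 20 log₁₀(0.28005) ≈ -11.06 dB
∠H = (0°) − (77.05°) = -77.05°

At ω = 400 rad/s:
pole (1 + j400·0.025) = 1 + j10 → |·| ≈ 10.05, ∠ ≈ 84.29°
|H| = 1.25 · 1 / (10.05) ≈ 0.12438
Gain = 20 log₁₀(0.12438) ≈ -18.10 dB
∠H = (0°) − (84.29°) = -84.29°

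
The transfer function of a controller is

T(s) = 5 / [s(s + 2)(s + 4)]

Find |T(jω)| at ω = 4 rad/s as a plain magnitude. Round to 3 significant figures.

At s = jω = j4:
pole (s+2): 2 + j4 → |·| = √(2²+4²) = √20 ≈ 4.4721, ∠ = arctan(4/2) ≈ 63.43°
pole (s+4): 4 + j4 → |·| = √(4²+4²) = √32 ≈ 5.6569, ∠ = arctan(4/4) ≈ 45.00°
pole at origin: |s| = 4, ∠ = 90.00° (in denominator)
|T| = 5 / 101.19 ≈ 0.049412

0.0494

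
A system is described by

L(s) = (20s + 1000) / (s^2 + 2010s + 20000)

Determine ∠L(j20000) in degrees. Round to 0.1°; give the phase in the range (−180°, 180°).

-84.4°

Substitute s = j20000:
Numerator: 20(j20000) + 1000 = 1000 + j400000
Denominator: (j20000)^2 + 2010(j20000) + 20000 = -399980000 + j40200000
|N| = √(1000² + 400000²) ≈ 4e+05, ∠N ≈ 89.86°
|D| = √(399980000² + 40200000²) ≈ 4.02e+08, ∠D ≈ 174.26°
∠L = 89.86° − 174.26° = -84.40°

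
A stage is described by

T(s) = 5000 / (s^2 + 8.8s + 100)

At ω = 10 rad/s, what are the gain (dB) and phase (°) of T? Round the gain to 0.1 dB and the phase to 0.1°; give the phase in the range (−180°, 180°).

35.1 dB, -90.0°

At s = jω = j10:
quadratic: (j10)² + 8.8·j10 + 100 = 0 + j88 → |·| ≈ 88, ∠ ≈ 90.00°
|T| = 5000 / 88 ≈ 56.818
Gain = 20 log₁₀(56.818) ≈ 35.09 dB
∠T = 0.00° − 90.00° = -90.00°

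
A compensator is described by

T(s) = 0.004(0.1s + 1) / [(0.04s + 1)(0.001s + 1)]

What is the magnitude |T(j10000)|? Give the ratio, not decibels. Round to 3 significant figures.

At ω = 10000 rad/s:
zero (1 + j10000·0.1) = 1 + j1000 → |·| ≈ 1000, ∠ ≈ 89.94°
pole (1 + j10000·0.04) = 1 + j400 → |·| ≈ 400, ∠ ≈ 89.86°
pole (1 + j10000·0.001) = 1 + j10 → |·| ≈ 10.05, ∠ ≈ 84.29°
|T| = 0.004 · 1000 / (400 · 10.05) ≈ 0.00099502

0.000995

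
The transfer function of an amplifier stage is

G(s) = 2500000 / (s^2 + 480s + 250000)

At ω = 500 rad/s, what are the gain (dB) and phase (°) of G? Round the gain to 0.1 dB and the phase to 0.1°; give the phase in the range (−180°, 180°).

At s = jω = j500:
quadratic: (j500)² + 480·j500 + 250000 = 0 + j240000 → |·| ≈ 2.4e+05, ∠ ≈ 90.00°
|G| = 2500000 / 2.4e+05 ≈ 10.417
Gain = 20 log₁₀(10.417) ≈ 20.35 dB
∠G = 0.00° − 90.00° = -90.00°

20.4 dB, -90.0°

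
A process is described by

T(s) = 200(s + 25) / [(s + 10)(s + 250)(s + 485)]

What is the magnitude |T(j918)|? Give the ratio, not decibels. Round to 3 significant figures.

At s = jω = j918:
zero (s+25): 25 + j918 → |·| = √(25²+918²) = √843349 ≈ 918.34, ∠ = arctan(918/25) ≈ 88.44°
pole (s+10): 10 + j918 → |·| = √(10²+918²) = √842824 ≈ 918.05, ∠ = arctan(918/10) ≈ 89.38°
pole (s+250): 250 + j918 → |·| = √(250²+918²) = √905224 ≈ 951.43, ∠ = arctan(918/250) ≈ 74.77°
pole (s+485): 485 + j918 → |·| = √(485²+918²) = √1077949 ≈ 1038.2, ∠ = arctan(918/485) ≈ 62.15°
|T| = 200 · 918.34 / 9.0683e+08 ≈ 0.00020254

0.000203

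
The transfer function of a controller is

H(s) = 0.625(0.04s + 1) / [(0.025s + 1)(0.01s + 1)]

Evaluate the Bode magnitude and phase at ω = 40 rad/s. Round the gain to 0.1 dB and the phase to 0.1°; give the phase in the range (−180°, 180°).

-2.2 dB, -8.8°

At ω = 40 rad/s:
zero (1 + j40·0.04) = 1 + j1.6 → |·| ≈ 1.8868, ∠ ≈ 57.99°
pole (1 + j40·0.025) = 1 + j1 → |·| ≈ 1.4142, ∠ ≈ 45.00°
pole (1 + j40·0.01) = 1 + j0.4 → |·| ≈ 1.077, ∠ ≈ 21.80°
|H| = 0.625 · 1.8868 / (1.4142 · 1.077) ≈ 0.77425
Gain = 20 log₁₀(0.77425) ≈ -2.22 dB
∠H = (57.99°) − (45.00° + 21.80°) = -8.81°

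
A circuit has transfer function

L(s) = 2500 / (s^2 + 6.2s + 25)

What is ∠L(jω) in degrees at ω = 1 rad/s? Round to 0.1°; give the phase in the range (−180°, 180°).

At s = jω = j1:
quadratic: (j1)² + 6.2·j1 + 25 = 24 + j6.2 → |·| ≈ 24.788, ∠ ≈ 14.48°
∠L = 0.00° − 14.48° = -14.48°

-14.5°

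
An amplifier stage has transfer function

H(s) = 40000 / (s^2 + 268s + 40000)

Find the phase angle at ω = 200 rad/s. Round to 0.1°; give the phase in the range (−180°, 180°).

-90.0°

At s = jω = j200:
quadratic: (j200)² + 268·j200 + 40000 = 0 + j53600 → |·| ≈ 53600, ∠ ≈ 90.00°
∠H = 0.00° − 90.00° = -90.00°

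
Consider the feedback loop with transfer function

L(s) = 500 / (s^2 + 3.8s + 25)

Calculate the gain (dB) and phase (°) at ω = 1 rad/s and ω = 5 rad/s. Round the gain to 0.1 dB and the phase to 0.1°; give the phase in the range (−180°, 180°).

At s = jω = j1:
quadratic: (j1)² + 3.8·j1 + 25 = 24 + j3.8 → |·| ≈ 24.299, ∠ ≈ 9.00°
|L| = 500 / 24.299 ≈ 20.577
Gain = 20 log₁₀(20.577) ≈ 26.27 dB
∠L = 0.00° − 9.00° = -9.00°

At s = jω = j5:
quadratic: (j5)² + 3.8·j5 + 25 = 0 + j19 → |·| ≈ 19, ∠ ≈ 90.00°
|L| = 500 / 19 ≈ 26.316
Gain = 20 log₁₀(26.316) ≈ 28.40 dB
∠L = 0.00° − 90.00° = -90.00°

ω = 1: 26.3 dB, -9.0°; ω = 5: 28.4 dB, -90.0°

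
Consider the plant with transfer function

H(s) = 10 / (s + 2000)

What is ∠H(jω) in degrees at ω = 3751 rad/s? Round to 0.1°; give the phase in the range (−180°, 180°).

Substitute s = j3751:
Numerator: 10 = 10 + j0
Denominator: (j3751) + 2000 = 2000 + j3751
|N| = √(10² + 0²) ≈ 10, ∠N ≈ 0.00°
|D| = √(2000² + 3751²) ≈ 4250.9, ∠D ≈ 61.93°
∠H = 0.00° − 61.93° = -61.93°

-61.9°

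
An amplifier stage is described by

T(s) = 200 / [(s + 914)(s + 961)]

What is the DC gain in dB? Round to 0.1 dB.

-72.9 dB

T(0) = 200 / (914·961) ≈ 0.0002277
20 log₁₀(0.0002277) ≈ -72.85 dB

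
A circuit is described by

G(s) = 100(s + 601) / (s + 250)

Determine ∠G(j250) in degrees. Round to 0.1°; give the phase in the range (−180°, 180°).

-22.4°

At s = jω = j250:
zero (s+601): 601 + j250 → |·| = √(601²+250²) = √423701 ≈ 650.92, ∠ = arctan(250/601) ≈ 22.59°
pole (s+250): 250 + j250 → |·| = √(250²+250²) = √125000 ≈ 353.55, ∠ = arctan(250/250) ≈ 45.00°
∠G = 22.59° − 45.00° = -22.41°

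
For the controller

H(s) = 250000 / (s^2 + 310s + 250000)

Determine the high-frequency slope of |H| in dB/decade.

Each pole contributes −20 dB/decade at high frequency; each zero contributes +20 dB/decade.
Net: 0 zero(s) − 2 pole(s) → -40 dB/decade.

-40 dB/decade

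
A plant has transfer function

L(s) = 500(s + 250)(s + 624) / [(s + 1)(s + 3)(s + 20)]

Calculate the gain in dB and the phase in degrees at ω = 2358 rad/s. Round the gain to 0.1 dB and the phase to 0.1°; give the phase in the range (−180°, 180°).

At s = jω = j2358:
zero (s+250): 250 + j2358 → |·| = √(250²+2358²) = √5622664 ≈ 2371.2, ∠ = arctan(2358/250) ≈ 83.95°
zero (s+624): 624 + j2358 → |·| = √(624²+2358²) = √5949540 ≈ 2439.2, ∠ = arctan(2358/624) ≈ 75.18°
pole (s+1): 1 + j2358 → |·| = √(1²+2358²) = √5560165 ≈ 2358, ∠ = arctan(2358/1) ≈ 89.98°
pole (s+3): 3 + j2358 → |·| = √(3²+2358²) = √5560173 ≈ 2358, ∠ = arctan(2358/3) ≈ 89.93°
pole (s+20): 20 + j2358 → |·| = √(20²+2358²) = √5560564 ≈ 2358.1, ∠ = arctan(2358/20) ≈ 89.51°
|L| = 500 · 5.7838e+06 / 1.3111e+10 ≈ 0.22057
Gain = 20 log₁₀(0.22057) ≈ -13.13 dB
∠L = 159.13° − 269.42° = -110.29°

-13.1 dB, -110.3°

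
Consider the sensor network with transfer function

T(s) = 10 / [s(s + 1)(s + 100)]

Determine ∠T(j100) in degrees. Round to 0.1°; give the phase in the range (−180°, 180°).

135.6°

At s = jω = j100:
pole (s+1): 1 + j100 → |·| = √(1²+100²) = √10001 ≈ 100, ∠ = arctan(100/1) ≈ 89.43°
pole (s+100): 100 + j100 → |·| = √(100²+100²) = √20000 ≈ 141.42, ∠ = arctan(100/100) ≈ 45.00°
pole at origin: |s| = 100, ∠ = 90.00° (in denominator)
∠T = 0.00° − 224.43° = -224.43° ≡ 135.57° (principal value)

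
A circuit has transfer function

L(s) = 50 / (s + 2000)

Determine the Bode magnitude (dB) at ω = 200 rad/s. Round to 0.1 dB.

-32.1 dB

Substitute s = j200:
Numerator: 50 = 50 + j0
Denominator: (j200) + 2000 = 2000 + j200
|N| = √(50² + 0²) ≈ 50, ∠N ≈ 0.00°
|D| = √(2000² + 200²) ≈ 2010, ∠D ≈ 5.71°
|L| = 50 / 2010 ≈ 0.024876
Gain = 20 log₁₀(0.024876) ≈ -32.08 dB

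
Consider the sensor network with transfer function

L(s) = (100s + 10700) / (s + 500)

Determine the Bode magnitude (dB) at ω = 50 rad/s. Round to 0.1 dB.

27.4 dB

Substitute s = j50:
Numerator: 100(j50) + 10700 = 10700 + j5000
Denominator: (j50) + 500 = 500 + j50
|N| = √(10700² + 5000²) ≈ 11811, ∠N ≈ 25.05°
|D| = √(500² + 50²) ≈ 502.49, ∠D ≈ 5.71°
|L| = 11811 / 502.49 ≈ 23.505
Gain = 20 log₁₀(23.505) ≈ 27.42 dB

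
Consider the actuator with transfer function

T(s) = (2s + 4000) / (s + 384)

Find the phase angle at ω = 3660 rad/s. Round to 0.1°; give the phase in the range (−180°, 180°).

-22.7°

Substitute s = j3660:
Numerator: 2(j3660) + 4000 = 4000 + j7320
Denominator: (j3660) + 384 = 384 + j3660
|N| = √(4000² + 7320²) ≈ 8341.6, ∠N ≈ 61.35°
|D| = √(384² + 3660²) ≈ 3680.1, ∠D ≈ 84.01°
∠T = 61.35° − 84.01° = -22.66°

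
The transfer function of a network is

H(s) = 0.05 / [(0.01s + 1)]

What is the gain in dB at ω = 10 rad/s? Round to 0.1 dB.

At ω = 10 rad/s:
pole (1 + j10·0.01) = 1 + j0.1 → |·| ≈ 1.005, ∠ ≈ 5.71°
|H| = 0.05 · 1 / (1.005) ≈ 0.049751
Gain = 20 log₁₀(0.049751) ≈ -26.06 dB

-26.1 dB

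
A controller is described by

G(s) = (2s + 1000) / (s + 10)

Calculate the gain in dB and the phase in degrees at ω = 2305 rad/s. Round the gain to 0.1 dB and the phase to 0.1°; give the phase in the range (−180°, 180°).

6.2 dB, -12.0°

Substitute s = j2305:
Numerator: 2(j2305) + 1000 = 1000 + j4610
Denominator: (j2305) + 10 = 10 + j2305
|N| = √(1000² + 4610²) ≈ 4717.2, ∠N ≈ 77.76°
|D| = √(10² + 2305²) ≈ 2305, ∠D ≈ 89.75°
|G| = 4717.2 / 2305 ≈ 2.0465
Gain = 20 log₁₀(2.0465) ≈ 6.22 dB
∠G = 77.76° − 89.75° = -11.99°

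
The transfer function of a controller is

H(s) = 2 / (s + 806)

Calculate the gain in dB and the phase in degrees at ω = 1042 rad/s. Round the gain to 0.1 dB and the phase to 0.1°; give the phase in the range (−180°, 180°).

-56.4 dB, -52.3°

Substitute s = j1042:
Numerator: 2 = 2 + j0
Denominator: (j1042) + 806 = 806 + j1042
|N| = √(2² + 0²) ≈ 2, ∠N ≈ 0.00°
|D| = √(806² + 1042²) ≈ 1317.3, ∠D ≈ 52.28°
|H| = 2 / 1317.3 ≈ 0.0015183
Gain = 20 log₁₀(0.0015183) ≈ -56.37 dB
∠H = 0.00° − 52.28° = -52.28°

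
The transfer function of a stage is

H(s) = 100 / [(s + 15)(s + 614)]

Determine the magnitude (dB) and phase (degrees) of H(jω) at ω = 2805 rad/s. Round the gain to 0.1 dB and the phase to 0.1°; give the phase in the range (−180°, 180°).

At s = jω = j2805:
pole (s+15): 15 + j2805 → |·| = √(15²+2805²) = √7868250 ≈ 2805, ∠ = arctan(2805/15) ≈ 89.69°
pole (s+614): 614 + j2805 → |·| = √(614²+2805²) = √8245021 ≈ 2871.4, ∠ = arctan(2805/614) ≈ 77.65°
|H| = 100 / 8.0543e+06 ≈ 1.2416e-05
Gain = 20 log₁₀(1.2416e-05) ≈ -98.12 dB
∠H = 0.00° − 167.34° = -167.34°

-98.1 dB, -167.3°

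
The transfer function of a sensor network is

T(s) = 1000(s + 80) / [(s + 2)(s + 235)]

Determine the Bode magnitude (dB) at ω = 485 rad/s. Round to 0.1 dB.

5.5 dB

At s = jω = j485:
zero (s+80): 80 + j485 → |·| = √(80²+485²) = √241625 ≈ 491.55, ∠ = arctan(485/80) ≈ 80.63°
pole (s+2): 2 + j485 → |·| = √(2²+485²) = √235229 ≈ 485, ∠ = arctan(485/2) ≈ 89.76°
pole (s+235): 235 + j485 → |·| = √(235²+485²) = √290450 ≈ 538.93, ∠ = arctan(485/235) ≈ 64.15°
|T| = 1000 · 491.55 / 2.6138e+05 ≈ 1.8806
Gain = 20 log₁₀(1.8806) ≈ 5.49 dB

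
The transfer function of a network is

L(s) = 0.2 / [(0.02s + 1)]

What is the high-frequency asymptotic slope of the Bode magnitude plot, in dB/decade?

-20 dB/decade

Each pole contributes −20 dB/decade at high frequency; each zero contributes +20 dB/decade.
Net: 0 zero(s) − 1 pole(s) → -20 dB/decade.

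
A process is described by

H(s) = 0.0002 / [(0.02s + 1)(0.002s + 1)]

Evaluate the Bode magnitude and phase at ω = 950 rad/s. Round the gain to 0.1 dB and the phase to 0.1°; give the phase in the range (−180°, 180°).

-106.2 dB, -149.2°

At ω = 950 rad/s:
pole (1 + j950·0.02) = 1 + j19 → |·| ≈ 19.026, ∠ ≈ 86.99°
pole (1 + j950·0.002) = 1 + j1.9 → |·| ≈ 2.1471, ∠ ≈ 62.24°
|H| = 0.0002 · 1 / (19.026 · 2.1471) ≈ 4.8959e-06
Gain = 20 log₁₀(4.8959e-06) ≈ -106.20 dB
∠H = (0°) − (86.99° + 62.24°) = -149.23°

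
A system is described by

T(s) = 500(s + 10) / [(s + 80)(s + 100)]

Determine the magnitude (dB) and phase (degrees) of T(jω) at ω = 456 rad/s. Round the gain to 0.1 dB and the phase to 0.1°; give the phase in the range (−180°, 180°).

0.5 dB, -68.9°

At s = jω = j456:
zero (s+10): 10 + j456 → |·| = √(10²+456²) = √208036 ≈ 456.11, ∠ = arctan(456/10) ≈ 88.74°
pole (s+80): 80 + j456 → |·| = √(80²+456²) = √214336 ≈ 462.96, ∠ = arctan(456/80) ≈ 80.05°
pole (s+100): 100 + j456 → |·| = √(100²+456²) = √217936 ≈ 466.84, ∠ = arctan(456/100) ≈ 77.63°
|T| = 500 · 456.11 / 2.1613e+05 ≈ 1.0552
Gain = 20 log₁₀(1.0552) ≈ 0.47 dB
∠T = 88.74° − 157.68° = -68.94°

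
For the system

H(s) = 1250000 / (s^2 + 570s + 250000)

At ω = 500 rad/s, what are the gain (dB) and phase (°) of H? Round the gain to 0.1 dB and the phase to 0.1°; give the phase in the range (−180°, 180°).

At s = jω = j500:
quadratic: (j500)² + 570·j500 + 250000 = 0 + j285000 → |·| ≈ 2.85e+05, ∠ ≈ 90.00°
|H| = 1250000 / 2.85e+05 ≈ 4.386
Gain = 20 log₁₀(4.386) ≈ 12.84 dB
∠H = 0.00° − 90.00° = -90.00°

12.8 dB, -90.0°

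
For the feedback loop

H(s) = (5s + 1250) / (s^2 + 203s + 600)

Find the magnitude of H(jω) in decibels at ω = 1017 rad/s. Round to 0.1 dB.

-46.1 dB

Substitute s = j1017:
Numerator: 5(j1017) + 1250 = 1250 + j5085
Denominator: (j1017)^2 + 203(j1017) + 600 = -1033689 + j206451
|N| = √(1250² + 5085²) ≈ 5236.4, ∠N ≈ 76.19°
|D| = √(1033689² + 206451²) ≈ 1.0541e+06, ∠D ≈ 168.71°
|H| = 5236.4 / 1.0541e+06 ≈ 0.0049677
Gain = 20 log₁₀(0.0049677) ≈ -46.08 dB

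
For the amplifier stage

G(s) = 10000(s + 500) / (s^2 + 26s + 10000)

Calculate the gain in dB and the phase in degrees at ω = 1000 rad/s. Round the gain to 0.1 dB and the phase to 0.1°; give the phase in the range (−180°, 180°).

At s = jω = j1000:
zero (s+500): 500 + j1000 → |·| = √(500²+1000²) = √1250000 ≈ 1118, ∠ = arctan(1000/500) ≈ 63.43°
quadratic: (j1000)² + 26·j1000 + 10000 = -990000 + j26000 → |·| ≈ 9.9034e+05, ∠ ≈ 178.50°
|G| = 10000 · 1118 / 9.9034e+05 ≈ 11.289
Gain = 20 log₁₀(11.289) ≈ 21.05 dB
∠G = 63.43° − 178.50° = -115.07°

21.1 dB, -115.1°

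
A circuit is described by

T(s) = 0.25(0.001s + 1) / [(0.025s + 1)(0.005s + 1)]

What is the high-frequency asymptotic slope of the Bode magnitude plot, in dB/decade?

-20 dB/decade

Each pole contributes −20 dB/decade at high frequency; each zero contributes +20 dB/decade.
Net: 1 zero(s) − 2 pole(s) → -20 dB/decade.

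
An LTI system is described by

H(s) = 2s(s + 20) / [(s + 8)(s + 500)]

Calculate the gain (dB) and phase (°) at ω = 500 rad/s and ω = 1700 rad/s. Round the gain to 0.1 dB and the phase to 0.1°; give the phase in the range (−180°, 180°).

At s = jω = j500:
zero (s+20): 20 + j500 → |·| = √(20²+500²) = √250400 ≈ 500.4, ∠ = arctan(500/20) ≈ 87.71°
zero at origin: s = j500 → |·| = 500, ∠ = 90.00°
pole (s+8): 8 + j500 → |·| = √(8²+500²) = √250064 ≈ 500.06, ∠ = arctan(500/8) ≈ 89.08°
pole (s+500): 500 + j500 → |·| = √(500²+500²) = √500000 ≈ 707.11, ∠ = arctan(500/500) ≈ 45.00°
|H| = 2 · 2.502e+05 / 3.536e+05 ≈ 1.4152
Gain = 20 log₁₀(1.4152) ≈ 3.02 dB
∠H = 177.71° − 134.08° = 43.63°

At s = jω = j1700:
zero (s+20): 20 + j1700 → |·| = √(20²+1700²) = √2890400 ≈ 1700.1, ∠ = arctan(1700/20) ≈ 89.33°
zero at origin: s = j1700 → |·| = 1700, ∠ = 90.00°
pole (s+8): 8 + j1700 → |·| = √(8²+1700²) = √2890064 ≈ 1700, ∠ = arctan(1700/8) ≈ 89.73°
pole (s+500): 500 + j1700 → |·| = √(500²+1700²) = √3140000 ≈ 1772, ∠ = arctan(1700/500) ≈ 73.61°
|H| = 2 · 2.8902e+06 / 3.0124e+06 ≈ 1.9189
Gain = 20 log₁₀(1.9189) ≈ 5.66 dB
∠H = 179.33° − 163.34° = 15.99°

ω = 500: 3.0 dB, 43.6°; ω = 1700: 5.7 dB, 16.0°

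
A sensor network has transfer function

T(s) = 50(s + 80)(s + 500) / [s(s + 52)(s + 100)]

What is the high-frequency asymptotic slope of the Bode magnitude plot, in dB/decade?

Each pole contributes −20 dB/decade at high frequency; each zero contributes +20 dB/decade.
Net: 2 zero(s) − 3 pole(s) → -20 dB/decade.

-20 dB/decade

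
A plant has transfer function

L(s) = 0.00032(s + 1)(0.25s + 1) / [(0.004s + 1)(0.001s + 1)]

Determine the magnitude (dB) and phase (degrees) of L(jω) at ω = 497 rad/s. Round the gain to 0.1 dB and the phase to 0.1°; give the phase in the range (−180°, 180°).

At ω = 497 rad/s:
zero (1 + j497·1) = 1 + j497 → |·| ≈ 497, ∠ ≈ 89.88°
zero (1 + j497·0.25) = 1 + j124.25 → |·| ≈ 124.25, ∠ ≈ 89.54°
pole (1 + j497·0.004) = 1 + j1.988 → |·| ≈ 2.2253, ∠ ≈ 63.30°
pole (1 + j497·0.001) = 1 + j0.497 → |·| ≈ 1.1167, ∠ ≈ 26.43°
|L| = 0.00032 · 497 · 124.25 / (2.2253 · 1.1167) ≈ 7.952
Gain = 20 log₁₀(7.952) ≈ 18.01 dB
∠L = (89.88° + 89.54°) − (63.30° + 26.43°) = 89.69°

18.0 dB, 89.7°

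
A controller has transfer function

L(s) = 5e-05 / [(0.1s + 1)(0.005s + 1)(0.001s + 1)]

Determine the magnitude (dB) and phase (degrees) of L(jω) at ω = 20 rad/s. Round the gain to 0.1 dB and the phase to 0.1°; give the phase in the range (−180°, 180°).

-93.1 dB, -70.3°

At ω = 20 rad/s:
pole (1 + j20·0.1) = 1 + j2 → |·| ≈ 2.2361, ∠ ≈ 63.43°
pole (1 + j20·0.005) = 1 + j0.1 → |·| ≈ 1.005, ∠ ≈ 5.71°
pole (1 + j20·0.001) = 1 + j0.02 → |·| ≈ 1.0002, ∠ ≈ 1.15°
|L| = 5e-05 · 1 / (2.2361 · 1.005 · 1.0002) ≈ 2.2245e-05
Gain = 20 log₁₀(2.2245e-05) ≈ -93.06 dB
∠L = (0°) − (63.43° + 5.71° + 1.15°) = -70.29°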